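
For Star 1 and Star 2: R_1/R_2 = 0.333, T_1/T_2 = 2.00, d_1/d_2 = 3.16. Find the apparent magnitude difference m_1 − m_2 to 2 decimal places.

1.88

L_1/L_2 = (0.333)²(2.00)⁴ = 1.774.
F_1/F_2 = (L_1/L_2)/(d_1/d_2)² = 1.774/9.986 = 0.1777.
m_1 − m_2 = −2.5 log₁₀(0.1777) = 1.88.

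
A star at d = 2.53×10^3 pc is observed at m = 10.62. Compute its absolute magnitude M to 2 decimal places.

M = m − 5 log₁₀(d/10 pc) = 10.62 − 5 log₁₀(2.53×10^3/10)
  = 10.62 − 5 × 2.403 = 10.62 − 12.02 = -1.40.

-1.40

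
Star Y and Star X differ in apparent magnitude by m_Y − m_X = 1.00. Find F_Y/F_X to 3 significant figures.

F_Y/F_X = 10^(−(m_Y − m_X)/2.5) = 10^(-1.00/2.5) = 10^-0.400 = 0.3981.

0.398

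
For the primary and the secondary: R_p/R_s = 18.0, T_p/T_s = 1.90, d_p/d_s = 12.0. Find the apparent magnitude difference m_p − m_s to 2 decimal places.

-3.67

L_p/L_s = (18.0)²(1.90)⁴ = 4222.
F_p/F_s = (L_p/L_s)/(d_p/d_s)² = 4222/144.0 = 29.32.
m_p − m_s = −2.5 log₁₀(29.32) = -3.67.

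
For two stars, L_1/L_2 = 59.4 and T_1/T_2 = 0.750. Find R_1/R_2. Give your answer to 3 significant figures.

13.7

L ∝ R²T⁴ gives R ∝ √L / T², so
R_1/R_2 = √(59.4) / (0.750)² = 7.707 / 0.5625 = 13.70.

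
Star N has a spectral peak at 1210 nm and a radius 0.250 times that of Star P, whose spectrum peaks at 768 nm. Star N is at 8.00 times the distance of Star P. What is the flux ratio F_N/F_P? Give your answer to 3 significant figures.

1.58×10^-4

Wien's law: T_N/T_P = λ_P/λ_N = 768/1210 = 0.6347.
L_N/L_P = (R_N/R_P)²(T_N/T_P)⁴ = (0.250)²(0.6347)⁴ = 0.01014.
F_N/F_P = (L_N/L_P)/(d_N/d_P)² = 0.01014/(8.00)² = 1.585×10^-4.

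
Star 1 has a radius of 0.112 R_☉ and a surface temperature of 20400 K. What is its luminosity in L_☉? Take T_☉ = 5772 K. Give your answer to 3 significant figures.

L/L_☉ = (R/R_☉)² (T/T_☉)⁴ = (0.112)² × (20400/5772)⁴
       = 0.01254 × (3.534)⁴ = 0.01254 × 156.0 = 1.957.

1.96 L_☉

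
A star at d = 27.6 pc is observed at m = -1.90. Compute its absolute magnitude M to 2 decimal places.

M = m − 5 log₁₀(d/10 pc) = -1.90 − 5 log₁₀(27.6/10)
  = -1.90 − 5 × 0.441 = -1.90 − 2.20 = -4.10.

-4.10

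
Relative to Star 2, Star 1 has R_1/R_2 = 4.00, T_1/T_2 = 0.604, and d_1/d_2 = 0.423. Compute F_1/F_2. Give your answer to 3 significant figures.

11.9

L_1/L_2 = (R_1/R_2)²(T_1/T_2)⁴ = (4.00)² × (0.604)⁴ = 2.129.
F_1/F_2 = (L_1/L_2)/(d_1/d_2)² = 2.129 / (0.423)² = 11.90.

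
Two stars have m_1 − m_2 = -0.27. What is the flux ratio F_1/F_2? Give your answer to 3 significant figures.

F_1/F_2 = 10^(−(m_1 − m_2)/2.5) = 10^(0.27/2.5) = 10^0.108 = 1.282.

1.28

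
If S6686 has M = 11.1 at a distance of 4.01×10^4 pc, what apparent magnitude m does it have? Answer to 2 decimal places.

m = M + 5 log₁₀(d/10 pc) = 11.1 + 5 log₁₀(4.01×10^4/10)
  = 11.1 + 5 × 3.603 = 11.1 + 18.02 = 29.12.

29.12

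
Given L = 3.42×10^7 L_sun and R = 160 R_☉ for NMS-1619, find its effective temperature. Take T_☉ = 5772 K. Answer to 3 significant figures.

3.49×10^4 K

T/T_☉ = (L/L_☉)^(1/4) / (R/R_☉)^(1/2)
T = 5772 × (3.42×10^7)^(1/4) / √(160) = 5772 × 76.47 / 12.65 = 3.490×10^4 K.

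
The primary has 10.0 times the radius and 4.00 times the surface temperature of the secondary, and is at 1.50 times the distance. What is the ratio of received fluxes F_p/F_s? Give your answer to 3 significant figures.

1.14×10^4

L_p/L_s = (R_p/R_s)²(T_p/T_s)⁴ = (10.0)² × (4.00)⁴ = 2.560×10^4.
F_p/F_s = (L_p/L_s)/(d_p/d_s)² = 2.560×10^4 / (1.50)² = 1.138×10^4.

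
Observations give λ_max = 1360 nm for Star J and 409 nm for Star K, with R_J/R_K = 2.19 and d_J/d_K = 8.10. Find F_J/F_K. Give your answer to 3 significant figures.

Wien's law: T_J/T_K = λ_K/λ_J = 409/1360 = 0.3007.
L_J/L_K = (R_J/R_K)²(T_J/T_K)⁴ = (2.19)²(0.3007)⁴ = 0.03923.
F_J/F_K = (L_J/L_K)/(d_J/d_K)² = 0.03923/(8.10)² = 5.979×10^-4.

5.98×10^-4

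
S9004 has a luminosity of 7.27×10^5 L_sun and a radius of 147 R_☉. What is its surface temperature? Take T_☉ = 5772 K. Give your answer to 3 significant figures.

T/T_☉ = (L/L_☉)^(1/4) / (R/R_☉)^(1/2)
T = 5772 × (7.27×10^5)^(1/4) / √(147) = 5772 × 29.20 / 12.12 = 1.390×10^4 K.

1.39×10^4 K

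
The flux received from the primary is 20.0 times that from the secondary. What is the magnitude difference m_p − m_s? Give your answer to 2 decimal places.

-3.25

m_p − m_s = −2.5 log₁₀(F_p/F_s) = −2.5 log₁₀(20.0) = −2.5 × (1.301) = -3.253.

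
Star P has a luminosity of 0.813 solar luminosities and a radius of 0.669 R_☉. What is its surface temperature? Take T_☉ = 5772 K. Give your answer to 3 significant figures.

6.70×10^3 K

T/T_☉ = (L/L_☉)^(1/4) / (R/R_☉)^(1/2)
T = 5772 × (0.813)^(1/4) / √(0.669) = 5772 × 0.9496 / 0.8179 = 6701 K.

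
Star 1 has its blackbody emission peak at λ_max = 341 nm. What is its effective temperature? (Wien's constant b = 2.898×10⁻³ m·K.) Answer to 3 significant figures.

T = b/λ_max = 2.898×10⁻³ / (341×10⁻⁹) = 8499 K.

8.50×10^3 K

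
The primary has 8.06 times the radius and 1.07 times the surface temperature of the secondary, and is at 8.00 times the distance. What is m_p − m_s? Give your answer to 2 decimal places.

-0.31

L_p/L_s = (8.06)²(1.07)⁴ = 85.15.
F_p/F_s = (L_p/L_s)/(d_p/d_s)² = 85.15/64.00 = 1.331.
m_p − m_s = −2.5 log₁₀(1.331) = -0.31.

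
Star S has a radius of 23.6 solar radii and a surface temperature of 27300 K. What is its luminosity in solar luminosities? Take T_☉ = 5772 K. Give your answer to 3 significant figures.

L/L_☉ = (R/R_☉)² (T/T_☉)⁴ = (23.6)² × (27300/5772)⁴
       = 557.0 × (4.730)⁴ = 557.0 × 500.4 = 2.787×10^5.

2.79×10^5 solar luminosities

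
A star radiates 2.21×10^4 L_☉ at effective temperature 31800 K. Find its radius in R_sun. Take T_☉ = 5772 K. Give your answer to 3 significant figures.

4.90 R_sun

R/R_☉ = √(L/L_☉) / (T/T_☉)² = √(2.21×10^4) / (5.509)²
       = 148.7 / 30.35 = 4.898.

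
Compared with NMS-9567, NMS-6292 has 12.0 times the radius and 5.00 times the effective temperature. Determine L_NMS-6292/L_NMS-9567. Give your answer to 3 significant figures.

From the Stefan–Boltzmann law, L ∝ R²T⁴, so
L_NMS-6292/L_NMS-9567 = (R_NMS-6292/R_NMS-9567)² (T_NMS-6292/T_NMS-9567)⁴ = (12.0)² × (5.00)⁴ = 144.0 × 625.0 = 9.000×10^4.

9.00×10^4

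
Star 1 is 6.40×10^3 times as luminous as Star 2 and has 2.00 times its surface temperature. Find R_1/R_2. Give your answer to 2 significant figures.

20

L ∝ R²T⁴ gives R ∝ √L / T², so
R_1/R_2 = √(6.40×10^3) / (2.00)² = 80.00 / 4.000 = 20.00.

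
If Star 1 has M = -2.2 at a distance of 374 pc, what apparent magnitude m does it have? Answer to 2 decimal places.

m = M + 5 log₁₀(d/10 pc) = -2.2 + 5 log₁₀(374/10)
  = -2.2 + 5 × 1.573 = -2.2 + 7.86 = 5.66.

5.66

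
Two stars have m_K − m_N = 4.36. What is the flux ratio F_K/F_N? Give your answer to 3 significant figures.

0.0180

F_K/F_N = 10^(−(m_K − m_N)/2.5) = 10^(-4.36/2.5) = 10^-1.744 = 0.01803.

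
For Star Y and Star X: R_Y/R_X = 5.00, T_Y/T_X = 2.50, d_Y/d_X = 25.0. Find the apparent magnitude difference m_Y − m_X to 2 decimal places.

L_Y/L_X = (5.00)²(2.50)⁴ = 976.6.
F_Y/F_X = (L_Y/L_X)/(d_Y/d_X)² = 976.6/625.0 = 1.562.
m_Y − m_X = −2.5 log₁₀(1.562) = -0.48.

-0.48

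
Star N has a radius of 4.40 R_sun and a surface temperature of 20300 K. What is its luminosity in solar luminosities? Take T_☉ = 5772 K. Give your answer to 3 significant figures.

L/L_☉ = (R/R_☉)² (T/T_☉)⁴ = (4.40)² × (20300/5772)⁴
       = 19.36 × (3.517)⁴ = 19.36 × 153.0 = 2962.

2.96×10^3 solar luminosities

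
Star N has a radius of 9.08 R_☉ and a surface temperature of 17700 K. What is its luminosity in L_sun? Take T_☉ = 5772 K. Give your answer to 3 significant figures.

L/L_☉ = (R/R_☉)² (T/T_☉)⁴ = (9.08)² × (17700/5772)⁴
       = 82.45 × (3.067)⁴ = 82.45 × 88.43 = 7291.

7.29×10^3 L_sun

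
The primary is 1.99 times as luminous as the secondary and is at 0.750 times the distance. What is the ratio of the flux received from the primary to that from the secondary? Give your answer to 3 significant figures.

3.54

F = L/(4πd²), so F_p/F_s = (L_p/L_s) / (d_p/d_s)²
= 1.99 / (0.750)² = 1.99 / 0.5625 = 3.538.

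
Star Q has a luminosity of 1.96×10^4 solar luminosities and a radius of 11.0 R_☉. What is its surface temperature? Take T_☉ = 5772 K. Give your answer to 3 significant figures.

T/T_☉ = (L/L_☉)^(1/4) / (R/R_☉)^(1/2)
T = 5772 × (1.96×10^4)^(1/4) / √(11.0) = 5772 × 11.83 / 3.317 = 2.059×10^4 K.

2.06×10^4 K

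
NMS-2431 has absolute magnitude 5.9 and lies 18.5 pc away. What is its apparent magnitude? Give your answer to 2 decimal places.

7.24

m = M + 5 log₁₀(d/10 pc) = 5.9 + 5 log₁₀(18.5/10)
  = 5.9 + 5 × 0.267 = 5.9 + 1.34 = 7.24.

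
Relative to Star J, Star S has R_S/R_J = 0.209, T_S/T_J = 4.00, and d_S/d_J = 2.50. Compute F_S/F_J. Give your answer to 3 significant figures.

1.79

L_S/L_J = (R_S/R_J)²(T_S/T_J)⁴ = (0.209)² × (4.00)⁴ = 11.18.
F_S/F_J = (L_S/L_J)/(d_S/d_J)² = 11.18 / (2.50)² = 1.789.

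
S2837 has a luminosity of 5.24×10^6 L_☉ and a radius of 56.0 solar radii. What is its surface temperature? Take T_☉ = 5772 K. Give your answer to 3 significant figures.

3.69×10^4 K

T/T_☉ = (L/L_☉)^(1/4) / (R/R_☉)^(1/2)
T = 5772 × (5.24×10^6)^(1/4) / √(56.0) = 5772 × 47.84 / 7.483 = 3.690×10^4 K.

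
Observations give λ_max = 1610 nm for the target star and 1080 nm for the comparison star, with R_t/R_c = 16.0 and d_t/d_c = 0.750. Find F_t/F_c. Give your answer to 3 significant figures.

Wien's law: T_t/T_c = λ_c/λ_t = 1080/1610 = 0.6708.
L_t/L_c = (R_t/R_c)²(T_t/T_c)⁴ = (16.0)²(0.6708)⁴ = 51.84.
F_t/F_c = (L_t/L_c)/(d_t/d_c)² = 51.84/(0.750)² = 92.15.

92.2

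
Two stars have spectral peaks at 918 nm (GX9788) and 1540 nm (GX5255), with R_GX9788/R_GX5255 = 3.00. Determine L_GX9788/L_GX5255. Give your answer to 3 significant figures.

71.3

Wien's law gives T ∝ 1/λ_max, so T_GX9788/T_GX5255 = λ_GX5255/λ_GX9788 = 1540/918 = 1.678.
Then L ∝ R²T⁴ gives L_GX9788/L_GX5255 = (3.00)² × (1.678)⁴ = 9.000 × 7.920 = 71.28.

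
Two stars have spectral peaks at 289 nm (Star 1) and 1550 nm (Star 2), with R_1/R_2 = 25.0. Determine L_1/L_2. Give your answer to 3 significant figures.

5.17×10^5

Wien's law gives T ∝ 1/λ_max, so T_1/T_2 = λ_2/λ_1 = 1550/289 = 5.363.
Then L ∝ R²T⁴ gives L_1/L_2 = (25.0)² × (5.363)⁴ = 625.0 × 827.4 = 5.171×10^5.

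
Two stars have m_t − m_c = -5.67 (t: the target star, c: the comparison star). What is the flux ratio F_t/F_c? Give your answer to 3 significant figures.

185

F_t/F_c = 10^(−(m_t − m_c)/2.5) = 10^(5.67/2.5) = 10^2.268 = 185.4.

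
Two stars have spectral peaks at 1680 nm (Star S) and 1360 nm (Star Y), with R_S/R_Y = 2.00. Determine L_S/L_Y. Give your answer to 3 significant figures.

Wien's law gives T ∝ 1/λ_max, so T_S/T_Y = λ_Y/λ_S = 1360/1680 = 0.8095.
Then L ∝ R²T⁴ gives L_S/L_Y = (2.00)² × (0.8095)⁴ = 4.000 × 0.4295 = 1.718.

1.72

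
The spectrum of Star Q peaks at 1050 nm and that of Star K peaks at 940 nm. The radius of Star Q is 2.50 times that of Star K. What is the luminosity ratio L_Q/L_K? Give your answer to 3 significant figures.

Wien's law gives T ∝ 1/λ_max, so T_Q/T_K = λ_K/λ_Q = 940/1050 = 0.8952.
Then L ∝ R²T⁴ gives L_Q/L_K = (2.50)² × (0.8952)⁴ = 6.250 × 0.6423 = 4.015.

4.01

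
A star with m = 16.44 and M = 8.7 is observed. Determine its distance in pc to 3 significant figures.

m − M = 5 log₁₀(d/10 pc)
16.44 − (8.7) = 7.74 = 5 log₁₀(d/10)
d = 10 × 10^(7.74/5) = 10 × 10^1.548 = 353.2 pc.

353 pc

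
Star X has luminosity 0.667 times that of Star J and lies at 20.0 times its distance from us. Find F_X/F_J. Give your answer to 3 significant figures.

F = L/(4πd²), so F_X/F_J = (L_X/L_J) / (d_X/d_J)²
= 0.667 / (20.0)² = 0.667 / 400.0 = 0.001668.

0.00167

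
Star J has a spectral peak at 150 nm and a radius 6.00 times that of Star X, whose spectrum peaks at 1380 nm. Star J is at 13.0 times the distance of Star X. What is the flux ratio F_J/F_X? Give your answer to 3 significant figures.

1.53×10^3

Wien's law: T_J/T_X = λ_X/λ_J = 1380/150 = 9.200.
L_J/L_X = (R_J/R_X)²(T_J/T_X)⁴ = (6.00)²(9.200)⁴ = 2.579×10^5.
F_J/F_X = (L_J/L_X)/(d_J/d_X)² = 2.579×10^5/(13.0)² = 1526.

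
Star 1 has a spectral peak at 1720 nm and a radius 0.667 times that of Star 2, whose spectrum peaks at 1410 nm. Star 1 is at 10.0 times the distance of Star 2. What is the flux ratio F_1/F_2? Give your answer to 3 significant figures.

Wien's law: T_1/T_2 = λ_2/λ_1 = 1410/1720 = 0.8198.
L_1/L_2 = (R_1/R_2)²(T_1/T_2)⁴ = (0.667)²(0.8198)⁴ = 0.2009.
F_1/F_2 = (L_1/L_2)/(d_1/d_2)² = 0.2009/(10.0)² = 0.002009.

0.00201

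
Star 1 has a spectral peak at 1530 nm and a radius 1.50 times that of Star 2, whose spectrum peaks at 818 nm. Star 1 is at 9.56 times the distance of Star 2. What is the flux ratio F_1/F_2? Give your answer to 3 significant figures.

0.00201

Wien's law: T_1/T_2 = λ_2/λ_1 = 818/1530 = 0.5346.
L_1/L_2 = (R_1/R_2)²(T_1/T_2)⁴ = (1.50)²(0.5346)⁴ = 0.1838.
F_1/F_2 = (L_1/L_2)/(d_1/d_2)² = 0.1838/(9.56)² = 0.002011.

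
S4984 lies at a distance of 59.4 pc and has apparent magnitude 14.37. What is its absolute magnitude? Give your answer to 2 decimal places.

10.50

M = m − 5 log₁₀(d/10 pc) = 14.37 − 5 log₁₀(59.4/10)
  = 14.37 − 5 × 0.774 = 14.37 − 3.87 = 10.50.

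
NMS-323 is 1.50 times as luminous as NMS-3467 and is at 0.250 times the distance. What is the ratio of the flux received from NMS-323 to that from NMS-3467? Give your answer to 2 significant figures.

F = L/(4πd²), so F_NMS-323/F_NMS-3467 = (L_NMS-323/L_NMS-3467) / (d_NMS-323/d_NMS-3467)²
= 1.50 / (0.250)² = 1.50 / 0.06250 = 24.00.

24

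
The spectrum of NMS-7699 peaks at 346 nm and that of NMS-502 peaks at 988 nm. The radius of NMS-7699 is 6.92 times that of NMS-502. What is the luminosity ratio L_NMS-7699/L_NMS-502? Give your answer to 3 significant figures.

Wien's law gives T ∝ 1/λ_max, so T_NMS-7699/T_NMS-502 = λ_NMS-502/λ_NMS-7699 = 988/346 = 2.855.
Then L ∝ R²T⁴ gives L_NMS-7699/L_NMS-502 = (6.92)² × (2.855)⁴ = 47.89 × 66.48 = 3184.

3.18×10^3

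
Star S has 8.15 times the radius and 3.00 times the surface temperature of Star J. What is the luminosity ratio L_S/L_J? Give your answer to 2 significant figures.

5.4×10^3

From the Stefan–Boltzmann law, L ∝ R²T⁴, so
L_S/L_J = (R_S/R_J)² (T_S/T_J)⁴ = (8.15)² × (3.00)⁴ = 66.42 × 81.00 = 5380.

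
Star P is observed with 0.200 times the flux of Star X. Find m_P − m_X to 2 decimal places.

1.75

m_P − m_X = −2.5 log₁₀(F_P/F_X) = −2.5 log₁₀(0.200) = −2.5 × (-0.699) = 1.747.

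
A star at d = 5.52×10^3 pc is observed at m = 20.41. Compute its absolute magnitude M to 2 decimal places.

6.70

M = m − 5 log₁₀(d/10 pc) = 20.41 − 5 log₁₀(5.52×10^3/10)
  = 20.41 − 5 × 2.742 = 20.41 − 13.71 = 6.70.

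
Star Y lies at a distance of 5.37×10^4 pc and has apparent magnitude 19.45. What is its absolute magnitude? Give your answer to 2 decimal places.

M = m − 5 log₁₀(d/10 pc) = 19.45 − 5 log₁₀(5.37×10^4/10)
  = 19.45 − 5 × 3.730 = 19.45 − 18.65 = 0.80.

0.80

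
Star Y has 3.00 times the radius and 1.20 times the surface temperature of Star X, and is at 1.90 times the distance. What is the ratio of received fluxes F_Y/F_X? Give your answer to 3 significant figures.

5.17

L_Y/L_X = (R_Y/R_X)²(T_Y/T_X)⁴ = (3.00)² × (1.20)⁴ = 18.66.
F_Y/F_X = (L_Y/L_X)/(d_Y/d_X)² = 18.66 / (1.90)² = 5.170.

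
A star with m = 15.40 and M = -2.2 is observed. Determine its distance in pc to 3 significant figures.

3.31×10^4 pc

m − M = 5 log₁₀(d/10 pc)
15.40 − (-2.2) = 17.60 = 5 log₁₀(d/10)
d = 10 × 10^(17.60/5) = 10 × 10^3.520 = 3.311×10^4 pc.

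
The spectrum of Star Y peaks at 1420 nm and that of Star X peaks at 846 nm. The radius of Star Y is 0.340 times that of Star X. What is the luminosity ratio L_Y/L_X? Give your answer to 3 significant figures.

Wien's law gives T ∝ 1/λ_max, so T_Y/T_X = λ_X/λ_Y = 846/1420 = 0.5958.
Then L ∝ R²T⁴ gives L_Y/L_X = (0.340)² × (0.5958)⁴ = 0.1156 × 0.1260 = 0.01456.

0.0146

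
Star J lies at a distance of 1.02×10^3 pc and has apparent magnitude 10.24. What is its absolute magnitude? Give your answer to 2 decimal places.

M = m − 5 log₁₀(d/10 pc) = 10.24 − 5 log₁₀(1.02×10^3/10)
  = 10.24 − 5 × 2.009 = 10.24 − 10.04 = 0.20.

0.20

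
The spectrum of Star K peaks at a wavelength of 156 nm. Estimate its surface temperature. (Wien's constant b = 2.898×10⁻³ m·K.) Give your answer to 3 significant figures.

T = b/λ_max = 2.898×10⁻³ / (156×10⁻⁹) = 1.858×10^4 K.

1.86×10^4 K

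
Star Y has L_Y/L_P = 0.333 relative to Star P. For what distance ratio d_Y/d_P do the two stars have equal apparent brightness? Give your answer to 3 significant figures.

Equal flux requires L_Y/d_Y² = L_P/d_P², so d_Y/d_P = √(L_Y/L_P)
= √(0.333) = 0.5771.

0.577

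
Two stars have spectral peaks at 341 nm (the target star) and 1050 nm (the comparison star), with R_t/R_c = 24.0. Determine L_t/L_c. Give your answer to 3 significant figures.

Wien's law gives T ∝ 1/λ_max, so T_t/T_c = λ_c/λ_t = 1050/341 = 3.079.
Then L ∝ R²T⁴ gives L_t/L_c = (24.0)² × (3.079)⁴ = 576.0 × 89.90 = 5.178×10^4.

5.18×10^4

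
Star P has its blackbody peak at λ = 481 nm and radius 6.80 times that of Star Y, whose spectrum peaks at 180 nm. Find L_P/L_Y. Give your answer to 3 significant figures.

Wien's law gives T ∝ 1/λ_max, so T_P/T_Y = λ_Y/λ_P = 180/481 = 0.3742.
Then L ∝ R²T⁴ gives L_P/L_Y = (6.80)² × (0.3742)⁴ = 46.24 × 0.01961 = 0.9068.

0.907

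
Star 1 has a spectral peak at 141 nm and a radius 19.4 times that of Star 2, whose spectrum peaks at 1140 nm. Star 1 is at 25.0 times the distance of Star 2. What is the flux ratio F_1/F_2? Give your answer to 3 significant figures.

2.57×10^3

Wien's law: T_1/T_2 = λ_2/λ_1 = 1140/141 = 8.085.
L_1/L_2 = (R_1/R_2)²(T_1/T_2)⁴ = (19.4)²(8.085)⁴ = 1.608×10^6.
F_1/F_2 = (L_1/L_2)/(d_1/d_2)² = 1.608×10^6/(25.0)² = 2573.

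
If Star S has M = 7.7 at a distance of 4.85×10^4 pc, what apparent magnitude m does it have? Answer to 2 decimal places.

m = M + 5 log₁₀(d/10 pc) = 7.7 + 5 log₁₀(4.85×10^4/10)
  = 7.7 + 5 × 3.686 = 7.7 + 18.43 = 26.13.

26.13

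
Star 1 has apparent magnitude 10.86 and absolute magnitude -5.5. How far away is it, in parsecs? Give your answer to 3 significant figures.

m − M = 5 log₁₀(d/10 pc)
10.86 − (-5.5) = 16.36 = 5 log₁₀(d/10)
d = 10 × 10^(16.36/5) = 10 × 10^3.272 = 1.871×10^4 pc.

1.87×10^4 pc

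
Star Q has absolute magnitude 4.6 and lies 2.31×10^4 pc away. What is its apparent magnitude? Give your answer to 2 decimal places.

21.42

m = M + 5 log₁₀(d/10 pc) = 4.6 + 5 log₁₀(2.31×10^4/10)
  = 4.6 + 5 × 3.364 = 4.6 + 16.82 = 21.42.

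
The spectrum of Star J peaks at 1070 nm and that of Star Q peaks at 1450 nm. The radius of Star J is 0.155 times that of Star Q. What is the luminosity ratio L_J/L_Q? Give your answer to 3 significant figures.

Wien's law gives T ∝ 1/λ_max, so T_J/T_Q = λ_Q/λ_J = 1450/1070 = 1.355.
Then L ∝ R²T⁴ gives L_J/L_Q = (0.155)² × (1.355)⁴ = 0.02403 × 3.372 = 0.08102.

0.0810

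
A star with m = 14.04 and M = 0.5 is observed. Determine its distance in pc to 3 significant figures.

5.11×10^3 pc

m − M = 5 log₁₀(d/10 pc)
14.04 − (0.5) = 13.54 = 5 log₁₀(d/10)
d = 10 × 10^(13.54/5) = 10 × 10^2.708 = 5105 pc.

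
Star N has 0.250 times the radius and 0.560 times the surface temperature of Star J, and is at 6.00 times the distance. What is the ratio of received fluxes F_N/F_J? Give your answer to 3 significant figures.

L_N/L_J = (R_N/R_J)²(T_N/T_J)⁴ = (0.250)² × (0.560)⁴ = 0.006147.
F_N/F_J = (L_N/L_J)/(d_N/d_J)² = 0.006147 / (6.00)² = 1.707×10^-4.

1.71×10^-4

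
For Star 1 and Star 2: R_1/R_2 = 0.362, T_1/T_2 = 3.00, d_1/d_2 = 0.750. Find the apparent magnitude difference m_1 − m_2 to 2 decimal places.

L_1/L_2 = (0.362)²(3.00)⁴ = 10.61.
F_1/F_2 = (L_1/L_2)/(d_1/d_2)² = 10.61/0.5625 = 18.87.
m_1 − m_2 = −2.5 log₁₀(18.87) = -3.19.

-3.19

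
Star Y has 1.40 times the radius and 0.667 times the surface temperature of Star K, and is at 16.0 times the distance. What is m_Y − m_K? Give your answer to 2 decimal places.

L_Y/L_K = (1.40)²(0.667)⁴ = 0.3879.
F_Y/F_K = (L_Y/L_K)/(d_Y/d_K)² = 0.3879/256.0 = 0.001515.
m_Y − m_K = −2.5 log₁₀(0.001515) = 7.05.

7.05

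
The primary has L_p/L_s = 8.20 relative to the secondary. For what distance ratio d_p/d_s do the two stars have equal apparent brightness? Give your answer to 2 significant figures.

Equal flux requires L_p/d_p² = L_s/d_s², so d_p/d_s = √(L_p/L_s)
= √(8.20) = 2.864.

2.9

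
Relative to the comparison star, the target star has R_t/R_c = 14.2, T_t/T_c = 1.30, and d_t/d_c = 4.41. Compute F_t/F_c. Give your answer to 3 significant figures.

29.6

L_t/L_c = (R_t/R_c)²(T_t/T_c)⁴ = (14.2)² × (1.30)⁴ = 575.9.
F_t/F_c = (L_t/L_c)/(d_t/d_c)² = 575.9 / (4.41)² = 29.61.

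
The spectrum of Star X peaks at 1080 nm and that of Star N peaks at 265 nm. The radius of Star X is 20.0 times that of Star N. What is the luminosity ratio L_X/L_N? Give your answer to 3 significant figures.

Wien's law gives T ∝ 1/λ_max, so T_X/T_N = λ_N/λ_X = 265/1080 = 0.2454.
Then L ∝ R²T⁴ gives L_X/L_N = (20.0)² × (0.2454)⁴ = 400.0 × 0.003625 = 1.450.

1.45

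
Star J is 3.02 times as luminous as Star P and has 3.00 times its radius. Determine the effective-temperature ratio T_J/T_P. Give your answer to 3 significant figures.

0.761

L ∝ R²T⁴ gives T ∝ (L/R²)^(1/4), so
T_J/T_P = (3.02 / 3.00²)^(1/4) = (0.3356)^(1/4) = 0.7611.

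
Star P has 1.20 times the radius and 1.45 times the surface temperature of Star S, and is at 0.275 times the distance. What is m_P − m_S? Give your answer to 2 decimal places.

L_P/L_S = (1.20)²(1.45)⁴ = 6.366.
F_P/F_S = (L_P/L_S)/(d_P/d_S)² = 6.366/0.07563 = 84.17.
m_P − m_S = −2.5 log₁₀(84.17) = -4.81.

-4.81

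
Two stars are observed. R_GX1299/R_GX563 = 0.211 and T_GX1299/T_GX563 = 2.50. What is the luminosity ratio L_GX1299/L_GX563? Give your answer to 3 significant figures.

From the Stefan–Boltzmann law, L ∝ R²T⁴, so
L_GX1299/L_GX563 = (R_GX1299/R_GX563)² (T_GX1299/T_GX563)⁴ = (0.211)² × (2.50)⁴ = 0.04452 × 39.06 = 1.739.

1.74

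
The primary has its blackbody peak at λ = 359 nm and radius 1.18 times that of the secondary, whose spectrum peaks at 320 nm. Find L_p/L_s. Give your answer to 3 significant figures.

Wien's law gives T ∝ 1/λ_max, so T_p/T_s = λ_s/λ_p = 320/359 = 0.8914.
Then L ∝ R²T⁴ gives L_p/L_s = (1.18)² × (0.8914)⁴ = 1.392 × 0.6313 = 0.8790.

0.879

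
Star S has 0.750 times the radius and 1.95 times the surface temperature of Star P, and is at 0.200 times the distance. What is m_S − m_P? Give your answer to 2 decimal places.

L_S/L_P = (0.750)²(1.95)⁴ = 8.133.
F_S/F_P = (L_S/L_P)/(d_S/d_P)² = 8.133/0.04000 = 203.3.
m_S − m_P = −2.5 log₁₀(203.3) = -5.77.

-5.77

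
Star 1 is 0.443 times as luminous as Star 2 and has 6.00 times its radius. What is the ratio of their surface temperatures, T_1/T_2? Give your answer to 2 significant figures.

L ∝ R²T⁴ gives T ∝ (L/R²)^(1/4), so
T_1/T_2 = (0.443 / 6.00²)^(1/4) = (0.01231)^(1/4) = 0.3331.

0.33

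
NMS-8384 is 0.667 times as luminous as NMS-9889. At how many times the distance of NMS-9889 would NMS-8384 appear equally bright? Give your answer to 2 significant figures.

Equal flux requires L_NMS-8384/d_NMS-8384² = L_NMS-9889/d_NMS-9889², so d_NMS-8384/d_NMS-9889 = √(L_NMS-8384/L_NMS-9889)
= √(0.667) = 0.8167.

0.82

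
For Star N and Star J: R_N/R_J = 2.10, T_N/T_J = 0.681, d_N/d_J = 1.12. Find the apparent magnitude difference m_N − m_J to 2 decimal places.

0.30

L_N/L_J = (2.10)²(0.681)⁴ = 0.9485.
F_N/F_J = (L_N/L_J)/(d_N/d_J)² = 0.9485/1.254 = 0.7561.
m_N − m_J = −2.5 log₁₀(0.7561) = 0.30.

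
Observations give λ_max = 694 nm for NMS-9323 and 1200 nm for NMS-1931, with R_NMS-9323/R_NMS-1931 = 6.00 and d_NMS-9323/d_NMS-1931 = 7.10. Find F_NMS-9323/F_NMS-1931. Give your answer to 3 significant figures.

Wien's law: T_NMS-9323/T_NMS-1931 = λ_NMS-1931/λ_NMS-9323 = 1200/694 = 1.729.
L_NMS-9323/L_NMS-1931 = (R_NMS-9323/R_NMS-1931)²(T_NMS-9323/T_NMS-1931)⁴ = (6.00)²(1.729)⁴ = 321.8.
F_NMS-9323/F_NMS-1931 = (L_NMS-9323/L_NMS-1931)/(d_NMS-9323/d_NMS-1931)² = 321.8/(7.10)² = 6.384.

6.38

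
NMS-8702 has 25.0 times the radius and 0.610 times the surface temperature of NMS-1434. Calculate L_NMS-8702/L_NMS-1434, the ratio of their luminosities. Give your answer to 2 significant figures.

87

From the Stefan–Boltzmann law, L ∝ R²T⁴, so
L_NMS-8702/L_NMS-1434 = (R_NMS-8702/R_NMS-1434)² (T_NMS-8702/T_NMS-1434)⁴ = (25.0)² × (0.610)⁴ = 625.0 × 0.1385 = 86.54.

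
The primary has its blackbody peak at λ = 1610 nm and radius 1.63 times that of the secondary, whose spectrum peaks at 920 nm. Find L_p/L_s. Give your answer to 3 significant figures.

0.283

Wien's law gives T ∝ 1/λ_max, so T_p/T_s = λ_s/λ_p = 920/1610 = 0.5714.
Then L ∝ R²T⁴ gives L_p/L_s = (1.63)² × (0.5714)⁴ = 2.657 × 0.1066 = 0.2833.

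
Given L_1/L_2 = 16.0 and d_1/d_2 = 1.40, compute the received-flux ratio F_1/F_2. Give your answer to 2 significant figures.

8.2

F = L/(4πd²), so F_1/F_2 = (L_1/L_2) / (d_1/d_2)²
= 16.0 / (1.40)² = 16.0 / 1.960 = 8.163.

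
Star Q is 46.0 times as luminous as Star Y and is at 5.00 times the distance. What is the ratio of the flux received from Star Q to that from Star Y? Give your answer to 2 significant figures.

1.8

F = L/(4πd²), so F_Q/F_Y = (L_Q/L_Y) / (d_Q/d_Y)²
= 46.0 / (5.00)² = 46.0 / 25.00 = 1.840.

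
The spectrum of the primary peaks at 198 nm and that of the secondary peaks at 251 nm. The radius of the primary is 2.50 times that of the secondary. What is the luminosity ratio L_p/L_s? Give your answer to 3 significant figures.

16.1

Wien's law gives T ∝ 1/λ_max, so T_p/T_s = λ_s/λ_p = 251/198 = 1.268.
Then L ∝ R²T⁴ gives L_p/L_s = (2.50)² × (1.268)⁴ = 6.250 × 2.582 = 16.14.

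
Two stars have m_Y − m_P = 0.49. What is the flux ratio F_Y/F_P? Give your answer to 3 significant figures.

0.637

F_Y/F_P = 10^(−(m_Y − m_P)/2.5) = 10^(-0.49/2.5) = 10^-0.196 = 0.6368.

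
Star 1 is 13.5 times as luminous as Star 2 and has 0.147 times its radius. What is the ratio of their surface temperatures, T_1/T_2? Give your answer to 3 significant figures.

L ∝ R²T⁴ gives T ∝ (L/R²)^(1/4), so
T_1/T_2 = (13.5 / 0.147²)^(1/4) = (624.7)^(1/4) = 4.999.

5.00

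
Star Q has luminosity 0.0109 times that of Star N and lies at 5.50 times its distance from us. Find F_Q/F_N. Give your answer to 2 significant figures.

3.6×10^-4

F = L/(4πd²), so F_Q/F_N = (L_Q/L_N) / (d_Q/d_N)²
= 0.0109 / (5.50)² = 0.0109 / 30.25 = 3.603×10^-4.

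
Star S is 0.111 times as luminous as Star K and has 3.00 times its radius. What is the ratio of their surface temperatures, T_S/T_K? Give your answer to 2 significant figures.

L ∝ R²T⁴ gives T ∝ (L/R²)^(1/4), so
T_S/T_K = (0.111 / 3.00²)^(1/4) = (0.01233)^(1/4) = 0.3332.

0.33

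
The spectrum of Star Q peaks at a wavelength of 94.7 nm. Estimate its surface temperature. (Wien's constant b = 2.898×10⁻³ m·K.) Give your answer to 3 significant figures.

T = b/λ_max = 2.898×10⁻³ / (94.7×10⁻⁹) = 3.060×10^4 K.

3.06×10^4 K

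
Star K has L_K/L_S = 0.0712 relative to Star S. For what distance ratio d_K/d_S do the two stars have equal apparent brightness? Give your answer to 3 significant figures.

0.267

Equal flux requires L_K/d_K² = L_S/d_S², so d_K/d_S = √(L_K/L_S)
= √(0.0712) = 0.2668.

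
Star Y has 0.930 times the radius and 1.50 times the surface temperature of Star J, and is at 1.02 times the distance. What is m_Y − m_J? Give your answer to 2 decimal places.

-1.56

L_Y/L_J = (0.930)²(1.50)⁴ = 4.379.
F_Y/F_J = (L_Y/L_J)/(d_Y/d_J)² = 4.379/1.040 = 4.209.
m_Y − m_J = −2.5 log₁₀(4.209) = -1.56.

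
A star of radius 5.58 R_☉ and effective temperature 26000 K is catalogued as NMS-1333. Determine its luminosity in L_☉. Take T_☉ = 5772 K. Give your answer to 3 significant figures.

1.28×10^4 L_☉

L/L_☉ = (R/R_☉)² (T/T_☉)⁴ = (5.58)² × (26000/5772)⁴
       = 31.14 × (4.505)⁴ = 31.14 × 411.7 = 1.282×10^4.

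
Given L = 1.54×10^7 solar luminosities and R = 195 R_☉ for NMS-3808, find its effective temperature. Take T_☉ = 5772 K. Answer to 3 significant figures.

2.59×10^4 K

T/T_☉ = (L/L_☉)^(1/4) / (R/R_☉)^(1/2)
T = 5772 × (1.54×10^7)^(1/4) / √(195) = 5772 × 62.64 / 13.96 = 2.589×10^4 K.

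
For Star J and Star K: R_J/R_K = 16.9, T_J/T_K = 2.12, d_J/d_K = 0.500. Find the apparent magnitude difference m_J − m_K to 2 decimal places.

-10.91

L_J/L_K = (16.9)²(2.12)⁴ = 5769.
F_J/F_K = (L_J/L_K)/(d_J/d_K)² = 5769/0.2500 = 2.308×10^4.
m_J − m_K = −2.5 log₁₀(2.308×10^4) = -10.91.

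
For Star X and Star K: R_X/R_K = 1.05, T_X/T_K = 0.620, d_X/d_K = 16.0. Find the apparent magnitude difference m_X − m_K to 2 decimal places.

L_X/L_K = (1.05)²(0.620)⁴ = 0.1629.
F_X/F_K = (L_X/L_K)/(d_X/d_K)² = 0.1629/256.0 = 6.364×10^-4.
m_X − m_K = −2.5 log₁₀(6.364×10^-4) = 7.99.

7.99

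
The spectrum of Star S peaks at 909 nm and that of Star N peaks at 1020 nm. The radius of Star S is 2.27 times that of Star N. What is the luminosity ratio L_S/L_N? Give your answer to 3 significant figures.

Wien's law gives T ∝ 1/λ_max, so T_S/T_N = λ_N/λ_S = 1020/909 = 1.122.
Then L ∝ R²T⁴ gives L_S/L_N = (2.27)² × (1.122)⁴ = 5.153 × 1.585 = 8.170.

8.17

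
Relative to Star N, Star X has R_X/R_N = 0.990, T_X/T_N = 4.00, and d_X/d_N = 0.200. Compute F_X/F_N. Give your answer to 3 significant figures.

6.27×10^3

L_X/L_N = (R_X/R_N)²(T_X/T_N)⁴ = (0.990)² × (4.00)⁴ = 250.9.
F_X/F_N = (L_X/L_N)/(d_X/d_N)² = 250.9 / (0.200)² = 6273.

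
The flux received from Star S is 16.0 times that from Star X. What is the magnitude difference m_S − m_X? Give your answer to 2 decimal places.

m_S − m_X = −2.5 log₁₀(F_S/F_X) = −2.5 log₁₀(16.0) = −2.5 × (1.204) = -3.010.

-3.01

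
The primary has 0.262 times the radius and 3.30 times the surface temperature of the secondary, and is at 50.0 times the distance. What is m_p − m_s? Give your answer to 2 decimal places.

6.22

L_p/L_s = (0.262)²(3.30)⁴ = 8.141.
F_p/F_s = (L_p/L_s)/(d_p/d_s)² = 8.141/2500 = 0.003256.
m_p − m_s = −2.5 log₁₀(0.003256) = 6.22.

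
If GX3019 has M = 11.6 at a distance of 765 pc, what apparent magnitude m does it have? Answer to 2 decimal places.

21.02

m = M + 5 log₁₀(d/10 pc) = 11.6 + 5 log₁₀(765/10)
  = 11.6 + 5 × 1.884 = 11.6 + 9.42 = 21.02.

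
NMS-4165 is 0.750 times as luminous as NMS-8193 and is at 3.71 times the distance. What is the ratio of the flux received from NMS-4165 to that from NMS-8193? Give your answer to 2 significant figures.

0.054

F = L/(4πd²), so F_NMS-4165/F_NMS-8193 = (L_NMS-4165/L_NMS-8193) / (d_NMS-4165/d_NMS-8193)²
= 0.750 / (3.71)² = 0.750 / 13.76 = 0.05449.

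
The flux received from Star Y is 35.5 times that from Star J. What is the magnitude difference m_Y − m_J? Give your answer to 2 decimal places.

-3.88

m_Y − m_J = −2.5 log₁₀(F_Y/F_J) = −2.5 log₁₀(35.5) = −2.5 × (1.550) = -3.876.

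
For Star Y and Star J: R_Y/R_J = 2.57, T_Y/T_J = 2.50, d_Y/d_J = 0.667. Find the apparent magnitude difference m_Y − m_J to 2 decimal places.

L_Y/L_J = (2.57)²(2.50)⁴ = 258.0.
F_Y/F_J = (L_Y/L_J)/(d_Y/d_J)² = 258.0/0.4449 = 579.9.
m_Y − m_J = −2.5 log₁₀(579.9) = -6.91.

-6.91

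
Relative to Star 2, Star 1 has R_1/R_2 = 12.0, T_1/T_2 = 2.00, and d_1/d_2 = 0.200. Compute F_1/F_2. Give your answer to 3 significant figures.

L_1/L_2 = (R_1/R_2)²(T_1/T_2)⁴ = (12.0)² × (2.00)⁴ = 2304.
F_1/F_2 = (L_1/L_2)/(d_1/d_2)² = 2304 / (0.200)² = 5.760×10^4.

5.76×10^4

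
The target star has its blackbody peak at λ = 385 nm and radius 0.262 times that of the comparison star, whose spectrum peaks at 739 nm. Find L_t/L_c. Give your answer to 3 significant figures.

Wien's law gives T ∝ 1/λ_max, so T_t/T_c = λ_c/λ_t = 739/385 = 1.919.
Then L ∝ R²T⁴ gives L_t/L_c = (0.262)² × (1.919)⁴ = 0.06864 × 13.57 = 0.9318.

0.932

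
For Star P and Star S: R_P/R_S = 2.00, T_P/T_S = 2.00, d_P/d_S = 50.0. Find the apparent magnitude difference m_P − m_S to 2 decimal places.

L_P/L_S = (2.00)²(2.00)⁴ = 64.00.
F_P/F_S = (L_P/L_S)/(d_P/d_S)² = 64.00/2500 = 0.02560.
m_P − m_S = −2.5 log₁₀(0.02560) = 3.98.

3.98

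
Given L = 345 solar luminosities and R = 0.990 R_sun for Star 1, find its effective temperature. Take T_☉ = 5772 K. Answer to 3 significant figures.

T/T_☉ = (L/L_☉)^(1/4) / (R/R_☉)^(1/2)
T = 5772 × (345)^(1/4) / √(0.990) = 5772 × 4.310 / 0.9950 = 2.500×10^4 K.

2.50×10^4 K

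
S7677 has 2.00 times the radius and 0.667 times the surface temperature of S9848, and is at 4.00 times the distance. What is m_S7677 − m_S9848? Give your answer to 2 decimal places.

3.26

L_S7677/L_S9848 = (2.00)²(0.667)⁴ = 0.7917.
F_S7677/F_S9848 = (L_S7677/L_S9848)/(d_S7677/d_S9848)² = 0.7917/16.00 = 0.04948.
m_S7677 − m_S9848 = −2.5 log₁₀(0.04948) = 3.26.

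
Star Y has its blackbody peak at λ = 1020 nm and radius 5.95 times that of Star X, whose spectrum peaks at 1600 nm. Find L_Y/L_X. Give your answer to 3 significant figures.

Wien's law gives T ∝ 1/λ_max, so T_Y/T_X = λ_X/λ_Y = 1600/1020 = 1.569.
Then L ∝ R²T⁴ gives L_Y/L_X = (5.95)² × (1.569)⁴ = 35.40 × 6.055 = 214.3.

214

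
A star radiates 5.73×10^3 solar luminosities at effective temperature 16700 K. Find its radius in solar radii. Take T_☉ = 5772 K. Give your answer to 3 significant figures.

9.04 solar radii

R/R_☉ = √(L/L_☉) / (T/T_☉)² = √(5.73×10^3) / (2.893)²
       = 75.70 / 8.371 = 9.043.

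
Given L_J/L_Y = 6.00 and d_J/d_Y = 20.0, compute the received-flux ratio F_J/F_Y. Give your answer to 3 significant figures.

F = L/(4πd²), so F_J/F_Y = (L_J/L_Y) / (d_J/d_Y)²
= 6.00 / (20.0)² = 6.00 / 400.0 = 0.01500.

0.0150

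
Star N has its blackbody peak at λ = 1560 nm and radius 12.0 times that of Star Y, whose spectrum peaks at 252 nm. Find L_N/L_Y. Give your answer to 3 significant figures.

Wien's law gives T ∝ 1/λ_max, so T_N/T_Y = λ_Y/λ_N = 252/1560 = 0.1615.
Then L ∝ R²T⁴ gives L_N/L_Y = (12.0)² × (0.1615)⁴ = 144.0 × 6.809×10^-4 = 0.09805.

0.0981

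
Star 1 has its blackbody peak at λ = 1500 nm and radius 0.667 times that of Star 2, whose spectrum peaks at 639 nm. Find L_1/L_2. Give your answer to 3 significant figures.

0.0147

Wien's law gives T ∝ 1/λ_max, so T_1/T_2 = λ_2/λ_1 = 639/1500 = 0.4260.
Then L ∝ R²T⁴ gives L_1/L_2 = (0.667)² × (0.4260)⁴ = 0.4449 × 0.03293 = 0.01465.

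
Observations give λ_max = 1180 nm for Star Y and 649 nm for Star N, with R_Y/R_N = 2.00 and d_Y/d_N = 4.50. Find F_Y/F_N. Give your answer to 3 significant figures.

Wien's law: T_Y/T_N = λ_N/λ_Y = 649/1180 = 0.5500.
L_Y/L_N = (R_Y/R_N)²(T_Y/T_N)⁴ = (2.00)²(0.5500)⁴ = 0.3660.
F_Y/F_N = (L_Y/L_N)/(d_Y/d_N)² = 0.3660/(4.50)² = 0.01808.

0.0181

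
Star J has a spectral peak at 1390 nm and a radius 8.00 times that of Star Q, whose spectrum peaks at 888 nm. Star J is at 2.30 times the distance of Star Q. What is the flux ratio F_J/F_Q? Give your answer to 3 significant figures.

Wien's law: T_J/T_Q = λ_Q/λ_J = 888/1390 = 0.6388.
L_J/L_Q = (R_J/R_Q)²(T_J/T_Q)⁴ = (8.00)²(0.6388)⁴ = 10.66.
F_J/F_Q = (L_J/L_Q)/(d_J/d_Q)² = 10.66/(2.30)² = 2.015.

2.02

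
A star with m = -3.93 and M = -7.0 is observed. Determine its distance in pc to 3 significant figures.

41.1 pc

m − M = 5 log₁₀(d/10 pc)
-3.93 − (-7.0) = 3.07 = 5 log₁₀(d/10)
d = 10 × 10^(3.07/5) = 10 × 10^0.614 = 41.11 pc.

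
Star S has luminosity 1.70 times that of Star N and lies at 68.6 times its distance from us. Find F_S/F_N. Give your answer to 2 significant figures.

F = L/(4πd²), so F_S/F_N = (L_S/L_N) / (d_S/d_N)²
= 1.70 / (68.6)² = 1.70 / 4706 = 3.612×10^-4.

3.6×10^-4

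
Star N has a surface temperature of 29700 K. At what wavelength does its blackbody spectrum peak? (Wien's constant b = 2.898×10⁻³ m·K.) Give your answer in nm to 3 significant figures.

97.6 nm

λ_max = b/T = 2.898×10⁻³ / 29700 = 9.76×10^-8 m = 97.58 nm.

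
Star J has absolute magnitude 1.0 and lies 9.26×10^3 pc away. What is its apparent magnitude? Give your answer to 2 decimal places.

m = M + 5 log₁₀(d/10 pc) = 1.0 + 5 log₁₀(9.26×10^3/10)
  = 1.0 + 5 × 2.967 = 1.0 + 14.83 = 15.83.

15.83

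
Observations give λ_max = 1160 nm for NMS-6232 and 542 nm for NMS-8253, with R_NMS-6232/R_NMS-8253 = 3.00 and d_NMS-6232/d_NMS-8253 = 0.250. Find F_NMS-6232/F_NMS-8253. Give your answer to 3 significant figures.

Wien's law: T_NMS-6232/T_NMS-8253 = λ_NMS-8253/λ_NMS-6232 = 542/1160 = 0.4672.
L_NMS-6232/L_NMS-8253 = (R_NMS-6232/R_NMS-8253)²(T_NMS-6232/T_NMS-8253)⁴ = (3.00)²(0.4672)⁴ = 0.4290.
F_NMS-6232/F_NMS-8253 = (L_NMS-6232/L_NMS-8253)/(d_NMS-6232/d_NMS-8253)² = 0.4290/(0.250)² = 6.863.

6.86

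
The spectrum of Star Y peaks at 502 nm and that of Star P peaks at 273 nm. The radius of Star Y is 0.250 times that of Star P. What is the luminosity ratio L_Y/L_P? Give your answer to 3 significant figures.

0.00547

Wien's law gives T ∝ 1/λ_max, so T_Y/T_P = λ_P/λ_Y = 273/502 = 0.5438.
Then L ∝ R²T⁴ gives L_Y/L_P = (0.250)² × (0.5438)⁴ = 0.06250 × 0.08747 = 0.005467.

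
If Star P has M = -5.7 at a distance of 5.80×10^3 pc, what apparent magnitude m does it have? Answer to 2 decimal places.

m = M + 5 log₁₀(d/10 pc) = -5.7 + 5 log₁₀(5.80×10^3/10)
  = -5.7 + 5 × 2.763 = -5.7 + 13.82 = 8.12.

8.12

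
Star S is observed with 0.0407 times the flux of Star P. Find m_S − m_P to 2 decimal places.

m_S − m_P = −2.5 log₁₀(F_S/F_P) = −2.5 log₁₀(0.0407) = −2.5 × (-1.390) = 3.476.

3.48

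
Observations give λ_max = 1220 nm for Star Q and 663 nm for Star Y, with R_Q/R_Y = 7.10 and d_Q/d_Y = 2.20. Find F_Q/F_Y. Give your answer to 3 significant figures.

Wien's law: T_Q/T_Y = λ_Y/λ_Q = 663/1220 = 0.5434.
L_Q/L_Y = (R_Q/R_Y)²(T_Q/T_Y)⁴ = (7.10)²(0.5434)⁴ = 4.397.
F_Q/F_Y = (L_Q/L_Y)/(d_Q/d_Y)² = 4.397/(2.20)² = 0.9084.

0.908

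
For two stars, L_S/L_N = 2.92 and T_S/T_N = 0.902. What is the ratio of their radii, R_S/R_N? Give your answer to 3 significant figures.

2.10

L ∝ R²T⁴ gives R ∝ √L / T², so
R_S/R_N = √(2.92) / (0.902)² = 1.709 / 0.8136 = 2.100.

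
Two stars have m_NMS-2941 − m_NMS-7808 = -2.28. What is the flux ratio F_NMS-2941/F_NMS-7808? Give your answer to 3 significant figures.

F_NMS-2941/F_NMS-7808 = 10^(−(m_NMS-2941 − m_NMS-7808)/2.5) = 10^(2.28/2.5) = 10^0.912 = 8.166.

8.17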